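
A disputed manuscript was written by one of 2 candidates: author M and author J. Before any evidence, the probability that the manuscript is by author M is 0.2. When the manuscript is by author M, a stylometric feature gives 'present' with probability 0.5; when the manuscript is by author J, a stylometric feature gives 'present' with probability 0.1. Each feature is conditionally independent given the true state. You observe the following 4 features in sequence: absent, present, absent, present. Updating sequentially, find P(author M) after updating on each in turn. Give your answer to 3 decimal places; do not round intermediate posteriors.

0.659

After 'absent': P(author M) = 0.5·0.2000 / (0.5·0.2000 + 0.9·0.8000) ≈ 0.1220
After 'present': P(author M) = 0.5·0.1220 / (0.5·0.1220 + 0.1·0.8780) ≈ 0.4098
After 'absent': P(author M) = 0.5·0.4098 / (0.5·0.4098 + 0.9·0.5902) ≈ 0.2784
After 'present': P(author M) = 0.5·0.2784 / (0.5·0.2784 + 0.1·0.7216) ≈ 0.6586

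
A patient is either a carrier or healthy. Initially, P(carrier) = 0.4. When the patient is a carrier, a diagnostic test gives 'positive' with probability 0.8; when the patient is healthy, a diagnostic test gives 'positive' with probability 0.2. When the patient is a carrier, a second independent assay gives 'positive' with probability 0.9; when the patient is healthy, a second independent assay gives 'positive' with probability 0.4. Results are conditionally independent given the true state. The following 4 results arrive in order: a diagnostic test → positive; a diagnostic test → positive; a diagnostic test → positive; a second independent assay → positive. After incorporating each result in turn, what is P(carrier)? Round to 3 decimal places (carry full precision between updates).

0.990

After a diagnostic test='positive': P(carrier) = 0.8·0.4000 / (0.8·0.4000 + 0.2·0.6000) ≈ 0.7273
After a diagnostic test='positive': P(carrier) = 0.8·0.7273 / (0.8·0.7273 + 0.2·0.2727) ≈ 0.9143
After a diagnostic test='positive': P(carrier) = 0.8·0.9143 / (0.8·0.9143 + 0.2·0.0857) ≈ 0.9771
After a second independent assay='positive': P(carrier) = 0.9·0.9771 / (0.9·0.9771 + 0.4·0.0229) ≈ 0.9897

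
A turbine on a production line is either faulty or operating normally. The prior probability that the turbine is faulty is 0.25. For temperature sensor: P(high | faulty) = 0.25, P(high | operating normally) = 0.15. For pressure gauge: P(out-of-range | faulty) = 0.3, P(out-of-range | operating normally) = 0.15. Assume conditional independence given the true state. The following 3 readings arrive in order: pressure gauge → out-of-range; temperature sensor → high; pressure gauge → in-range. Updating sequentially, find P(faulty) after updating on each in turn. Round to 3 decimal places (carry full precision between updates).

0.478

Each posterior becomes the prior for the next update.
After pressure gauge='out-of-range': P(faulty) = 0.3·0.2500 / (0.3·0.2500 + 0.15·0.7500) ≈ 0.4000
After temperature sensor='high': P(faulty) = 0.25·0.4000 / (0.25·0.4000 + 0.15·0.6000) ≈ 0.5263
After pressure gauge='in-range': P(faulty) = 0.7·0.5263 / (0.7·0.5263 + 0.85·0.4737) ≈ 0.4778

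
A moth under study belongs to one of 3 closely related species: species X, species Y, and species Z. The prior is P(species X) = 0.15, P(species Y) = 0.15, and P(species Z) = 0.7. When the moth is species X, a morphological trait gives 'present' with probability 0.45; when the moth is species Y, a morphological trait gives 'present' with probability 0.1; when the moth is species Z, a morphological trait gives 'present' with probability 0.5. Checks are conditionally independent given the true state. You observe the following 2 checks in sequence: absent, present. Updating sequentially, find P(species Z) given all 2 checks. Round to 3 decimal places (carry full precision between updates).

0.776

After 'absent': normaliser = 0.55·0.1500 + 0.9·0.1500 + 0.5·0.7000; P(species X) ≈ 0.1454, P(species Y) ≈ 0.2379, P(species Z) ≈ 0.6167
After 'present': normaliser = 0.45·0.1454 + 0.1·0.2379 + 0.5·0.6167; P(species X) ≈ 0.1645, P(species Y) ≈ 0.0598, P(species Z) ≈ 0.7756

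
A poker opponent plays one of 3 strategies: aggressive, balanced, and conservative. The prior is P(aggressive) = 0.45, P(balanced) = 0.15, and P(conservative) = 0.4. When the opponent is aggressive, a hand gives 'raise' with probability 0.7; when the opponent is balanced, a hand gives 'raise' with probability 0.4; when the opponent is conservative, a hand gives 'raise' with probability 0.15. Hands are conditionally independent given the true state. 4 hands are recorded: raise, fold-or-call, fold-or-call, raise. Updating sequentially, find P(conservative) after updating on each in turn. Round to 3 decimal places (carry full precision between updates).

0.186

After 'raise': normaliser = 0.7·0.4500 + 0.4·0.1500 + 0.15·0.4000; P(aggressive) ≈ 0.7241, P(balanced) ≈ 0.1379, P(conservative) ≈ 0.1379
After 'fold-or-call': normaliser = 0.3·0.7241 + 0.6·0.1379 + 0.85·0.1379; P(aggressive) ≈ 0.5207, P(balanced) ≈ 0.1983, P(conservative) ≈ 0.2810
After 'fold-or-call': normaliser = 0.3·0.5207 + 0.6·0.1983 + 0.85·0.2810; P(aggressive) ≈ 0.3039, P(balanced) ≈ 0.2315, P(conservative) ≈ 0.4646
After 'raise': normaliser = 0.7·0.3039 + 0.4·0.2315 + 0.15·0.4646; P(aggressive) ≈ 0.5672, P(balanced) ≈ 0.2469, P(conservative) ≈ 0.1859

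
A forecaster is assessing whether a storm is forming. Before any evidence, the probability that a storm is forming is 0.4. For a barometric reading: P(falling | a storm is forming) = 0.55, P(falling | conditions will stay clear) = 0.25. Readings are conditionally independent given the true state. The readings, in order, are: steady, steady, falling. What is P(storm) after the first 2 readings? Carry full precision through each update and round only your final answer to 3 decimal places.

Apply Bayes' rule sequentially, carrying P(storm) forward.
After 'steady': P(storm) = 0.45·0.4000 / (0.45·0.4000 + 0.75·0.6000) ≈ 0.2857
After 'steady': P(storm) = 0.45·0.2857 / (0.45·0.2857 + 0.75·0.7143) ≈ 0.1935

0.194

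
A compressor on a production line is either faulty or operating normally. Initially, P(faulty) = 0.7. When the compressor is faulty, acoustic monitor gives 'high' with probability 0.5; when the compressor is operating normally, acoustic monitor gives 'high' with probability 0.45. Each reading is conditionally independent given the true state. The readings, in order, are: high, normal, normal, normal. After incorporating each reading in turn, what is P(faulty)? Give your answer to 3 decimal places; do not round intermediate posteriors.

0.661

After 'high': P(faulty) = 0.5·0.7000 / (0.5·0.7000 + 0.45·0.3000) ≈ 0.7216
After 'normal': P(faulty) = 0.5·0.7216 / (0.5·0.7216 + 0.55·0.2784) ≈ 0.7021
After 'normal': P(faulty) = 0.5·0.7021 / (0.5·0.7021 + 0.55·0.2979) ≈ 0.6818
After 'normal': P(faulty) = 0.5·0.6818 / (0.5·0.6818 + 0.55·0.3182) ≈ 0.6608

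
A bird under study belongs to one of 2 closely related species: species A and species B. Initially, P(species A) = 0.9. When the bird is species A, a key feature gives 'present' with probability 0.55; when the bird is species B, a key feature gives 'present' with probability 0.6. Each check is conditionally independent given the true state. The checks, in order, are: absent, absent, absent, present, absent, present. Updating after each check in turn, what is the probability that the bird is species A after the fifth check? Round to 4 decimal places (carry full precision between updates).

After 'absent': P(species A) = 0.45·0.9000 / (0.45·0.9000 + 0.4·0.1000) ≈ 0.9101
After 'absent': P(species A) = 0.45·0.9101 / (0.45·0.9101 + 0.4·0.0899) ≈ 0.9193
After 'absent': P(species A) = 0.45·0.9193 / (0.45·0.9193 + 0.4·0.0807) ≈ 0.9276
After 'present': P(species A) = 0.55·0.9276 / (0.55·0.9276 + 0.6·0.0724) ≈ 0.9215
After 'absent': P(species A) = 0.45·0.9215 / (0.45·0.9215 + 0.4·0.0785) ≈ 0.9297

0.9297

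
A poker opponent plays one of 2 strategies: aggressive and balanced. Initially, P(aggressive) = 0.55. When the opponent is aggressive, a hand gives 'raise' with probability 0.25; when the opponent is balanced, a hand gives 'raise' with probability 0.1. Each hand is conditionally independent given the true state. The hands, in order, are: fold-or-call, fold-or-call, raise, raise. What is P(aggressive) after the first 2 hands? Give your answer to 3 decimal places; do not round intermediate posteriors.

After 'fold-or-call': P(aggressive) = 0.75·0.5500 / (0.75·0.5500 + 0.9·0.4500) ≈ 0.5046
After 'fold-or-call': P(aggressive) = 0.75·0.5046 / (0.75·0.5046 + 0.9·0.4954) ≈ 0.4591

0.459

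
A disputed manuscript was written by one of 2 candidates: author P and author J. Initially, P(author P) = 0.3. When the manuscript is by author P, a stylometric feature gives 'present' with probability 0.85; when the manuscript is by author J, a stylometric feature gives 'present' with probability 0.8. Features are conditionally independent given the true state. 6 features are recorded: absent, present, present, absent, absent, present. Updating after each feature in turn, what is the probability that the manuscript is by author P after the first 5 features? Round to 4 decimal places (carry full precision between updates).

Each posterior becomes the prior for the next update.
After 'absent': P(author P) = 0.15·0.3000 / (0.15·0.3000 + 0.2·0.7000) ≈ 0.2432
After 'present': P(author P) = 0.85·0.2432 / (0.85·0.2432 + 0.8·0.7568) ≈ 0.2546
After 'present': P(author P) = 0.85·0.2546 / (0.85·0.2546 + 0.8·0.7454) ≈ 0.2663
After 'absent': P(author P) = 0.15·0.2663 / (0.15·0.2663 + 0.2·0.7337) ≈ 0.2139
After 'absent': P(author P) = 0.15·0.2139 / (0.15·0.2139 + 0.2·0.7861) ≈ 0.1695

0.1695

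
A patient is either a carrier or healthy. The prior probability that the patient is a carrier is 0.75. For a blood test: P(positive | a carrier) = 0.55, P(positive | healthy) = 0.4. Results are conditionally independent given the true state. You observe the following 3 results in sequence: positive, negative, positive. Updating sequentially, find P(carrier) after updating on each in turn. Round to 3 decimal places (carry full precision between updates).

Apply Bayes' rule sequentially, carrying P(carrier) forward.
After 'positive': P(carrier) = 0.55·0.7500 / (0.55·0.7500 + 0.4·0.2500) ≈ 0.8049
After 'negative': P(carrier) = 0.45·0.8049 / (0.45·0.8049 + 0.6·0.1951) ≈ 0.7557
After 'positive': P(carrier) = 0.55·0.7557 / (0.55·0.7557 + 0.4·0.2443) ≈ 0.8097

0.810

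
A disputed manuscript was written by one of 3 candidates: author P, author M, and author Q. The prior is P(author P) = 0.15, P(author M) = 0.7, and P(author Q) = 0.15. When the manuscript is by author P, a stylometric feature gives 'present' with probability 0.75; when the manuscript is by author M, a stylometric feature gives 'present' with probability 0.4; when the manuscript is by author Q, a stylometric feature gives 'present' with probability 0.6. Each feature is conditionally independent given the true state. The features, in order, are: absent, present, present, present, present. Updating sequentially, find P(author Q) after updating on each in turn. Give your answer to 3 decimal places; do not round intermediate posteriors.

0.256

After 'absent': normaliser = 0.25·0.1500 + 0.6·0.7000 + 0.4·0.1500; P(author P) ≈ 0.0725, P(author M) ≈ 0.8116, P(author Q) ≈ 0.1159
After 'present': normaliser = 0.75·0.0725 + 0.4·0.8116 + 0.6·0.1159; P(author P) ≈ 0.1212, P(author M) ≈ 0.7237, P(author Q) ≈ 0.1551
After 'present': normaliser = 0.75·0.1212 + 0.4·0.7237 + 0.6·0.1551; P(author P) ≈ 0.1919, P(author M) ≈ 0.6115, P(author Q) ≈ 0.1966
After 'present': normaliser = 0.75·0.1919 + 0.4·0.6115 + 0.6·0.1966; P(author P) ≈ 0.2842, P(author M) ≈ 0.4829, P(author Q) ≈ 0.2328
After 'present': normaliser = 0.75·0.2842 + 0.4·0.4829 + 0.6·0.2328; P(author P) ≈ 0.3904, P(author M) ≈ 0.3538, P(author Q) ≈ 0.2558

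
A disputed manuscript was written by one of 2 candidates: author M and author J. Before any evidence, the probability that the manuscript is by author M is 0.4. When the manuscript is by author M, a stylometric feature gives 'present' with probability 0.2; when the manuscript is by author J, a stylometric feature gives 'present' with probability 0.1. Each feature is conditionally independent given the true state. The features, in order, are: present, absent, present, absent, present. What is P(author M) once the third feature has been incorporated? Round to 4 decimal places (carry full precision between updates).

0.7033

Each posterior becomes the prior for the next update.
After 'present': P(author M) = 0.2·0.4000 / (0.2·0.4000 + 0.1·0.6000) ≈ 0.5714
After 'absent': P(author M) = 0.8·0.5714 / (0.8·0.5714 + 0.9·0.4286) ≈ 0.5424
After 'present': P(author M) = 0.2·0.5424 / (0.2·0.5424 + 0.1·0.4576) ≈ 0.7033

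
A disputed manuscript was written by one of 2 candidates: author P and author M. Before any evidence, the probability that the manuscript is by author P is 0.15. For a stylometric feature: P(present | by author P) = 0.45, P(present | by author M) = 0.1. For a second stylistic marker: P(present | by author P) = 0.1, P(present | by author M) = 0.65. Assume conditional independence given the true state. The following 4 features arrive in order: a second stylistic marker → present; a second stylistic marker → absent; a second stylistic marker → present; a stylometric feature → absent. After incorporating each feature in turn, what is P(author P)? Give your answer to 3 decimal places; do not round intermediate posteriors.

After a second stylistic marker='present': P(author P) = 0.1·0.1500 / (0.1·0.1500 + 0.65·0.8500) ≈ 0.0264
After a second stylistic marker='absent': P(author P) = 0.9·0.0264 / (0.9·0.0264 + 0.35·0.9736) ≈ 0.0653
After a second stylistic marker='present': P(author P) = 0.1·0.0653 / (0.1·0.0653 + 0.65·0.9347) ≈ 0.0106
After a stylometric feature='absent': P(author P) = 0.55·0.0106 / (0.55·0.0106 + 0.9·0.9894) ≈ 0.0065

0.007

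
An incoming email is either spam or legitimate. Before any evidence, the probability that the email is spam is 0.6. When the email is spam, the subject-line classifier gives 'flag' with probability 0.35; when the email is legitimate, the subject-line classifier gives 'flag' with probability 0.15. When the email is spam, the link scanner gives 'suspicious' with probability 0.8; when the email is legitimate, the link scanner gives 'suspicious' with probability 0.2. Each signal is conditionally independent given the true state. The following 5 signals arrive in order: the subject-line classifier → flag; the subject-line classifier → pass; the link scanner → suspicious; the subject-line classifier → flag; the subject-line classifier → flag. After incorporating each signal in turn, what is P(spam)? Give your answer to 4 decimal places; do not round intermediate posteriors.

Apply Bayes' rule sequentially, carrying P(spam) forward.
After the subject-line classifier='flag': P(spam) = 0.35·0.6000 / (0.35·0.6000 + 0.15·0.4000) ≈ 0.7778
After the subject-line classifier='pass': P(spam) = 0.65·0.7778 / (0.65·0.7778 + 0.85·0.2222) ≈ 0.7280
After the link scanner='suspicious': P(spam) = 0.8·0.7280 / (0.8·0.7280 + 0.2·0.2720) ≈ 0.9146
After the subject-line classifier='flag': P(spam) = 0.35·0.9146 / (0.35·0.9146 + 0.15·0.0854) ≈ 0.9615
After the subject-line classifier='flag': P(spam) = 0.35·0.9615 / (0.35·0.9615 + 0.15·0.0385) ≈ 0.9831

0.9831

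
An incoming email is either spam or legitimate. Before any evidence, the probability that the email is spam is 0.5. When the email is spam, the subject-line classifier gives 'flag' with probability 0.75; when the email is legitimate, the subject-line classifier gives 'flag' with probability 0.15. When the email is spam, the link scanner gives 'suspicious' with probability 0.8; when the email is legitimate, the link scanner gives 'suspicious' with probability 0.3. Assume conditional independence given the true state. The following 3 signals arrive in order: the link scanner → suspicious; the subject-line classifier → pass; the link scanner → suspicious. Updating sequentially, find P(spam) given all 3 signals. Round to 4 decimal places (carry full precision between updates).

0.6765

After the link scanner='suspicious': P(spam) = 0.8·0.5000 / (0.8·0.5000 + 0.3·0.5000) ≈ 0.7273
After the subject-line classifier='pass': P(spam) = 0.25·0.7273 / (0.25·0.7273 + 0.85·0.2727) ≈ 0.4396
After the link scanner='suspicious': P(spam) = 0.8·0.4396 / (0.8·0.4396 + 0.3·0.5604) ≈ 0.6765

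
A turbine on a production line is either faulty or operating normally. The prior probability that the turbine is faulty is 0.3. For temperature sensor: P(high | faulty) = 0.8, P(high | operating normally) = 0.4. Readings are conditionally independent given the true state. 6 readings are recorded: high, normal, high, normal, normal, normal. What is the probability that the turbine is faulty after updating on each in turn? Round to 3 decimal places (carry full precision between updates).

0.021

After 'high': P(faulty) = 0.8·0.3000 / (0.8·0.3000 + 0.4·0.7000) ≈ 0.4615
After 'normal': P(faulty) = 0.2·0.4615 / (0.2·0.4615 + 0.6·0.5385) ≈ 0.2222
After 'high': P(faulty) = 0.8·0.2222 / (0.8·0.2222 + 0.4·0.7778) ≈ 0.3636
After 'normal': P(faulty) = 0.2·0.3636 / (0.2·0.3636 + 0.6·0.6364) ≈ 0.1600
After 'normal': P(faulty) = 0.2·0.1600 / (0.2·0.1600 + 0.6·0.8400) ≈ 0.0597
After 'normal': P(faulty) = 0.2·0.0597 / (0.2·0.0597 + 0.6·0.9403) ≈ 0.0207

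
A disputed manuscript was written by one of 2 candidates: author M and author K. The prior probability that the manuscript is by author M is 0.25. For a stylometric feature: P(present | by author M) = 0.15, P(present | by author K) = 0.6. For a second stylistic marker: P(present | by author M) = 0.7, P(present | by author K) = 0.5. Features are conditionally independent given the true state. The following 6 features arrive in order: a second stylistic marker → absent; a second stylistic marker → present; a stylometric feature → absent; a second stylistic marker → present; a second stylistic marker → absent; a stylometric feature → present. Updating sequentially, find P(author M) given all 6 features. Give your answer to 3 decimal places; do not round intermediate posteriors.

0.111

After a second stylistic marker='absent': P(author M) = 0.3·0.2500 / (0.3·0.2500 + 0.5·0.7500) ≈ 0.1667
After a second stylistic marker='present': P(author M) = 0.7·0.1667 / (0.7·0.1667 + 0.5·0.8333) ≈ 0.2188
After a stylometric feature='absent': P(author M) = 0.85·0.2188 / (0.85·0.2188 + 0.4·0.7812) ≈ 0.3730
After a second stylistic marker='present': P(author M) = 0.7·0.3730 / (0.7·0.3730 + 0.5·0.6270) ≈ 0.4544
After a second stylistic marker='absent': P(author M) = 0.3·0.4544 / (0.3·0.4544 + 0.5·0.5456) ≈ 0.3332
After a stylometric feature='present': P(author M) = 0.15·0.3332 / (0.15·0.3332 + 0.6·0.6668) ≈ 0.1111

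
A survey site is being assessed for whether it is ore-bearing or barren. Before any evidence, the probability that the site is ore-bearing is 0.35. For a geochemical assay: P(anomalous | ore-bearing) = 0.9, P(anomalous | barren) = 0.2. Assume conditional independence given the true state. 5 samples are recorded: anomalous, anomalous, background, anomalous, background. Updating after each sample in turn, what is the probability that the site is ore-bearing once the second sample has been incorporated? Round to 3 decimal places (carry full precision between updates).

0.916

After 'anomalous': P(ore) = 0.9·0.3500 / (0.9·0.3500 + 0.2·0.6500) ≈ 0.7079
After 'anomalous': P(ore) = 0.9·0.7079 / (0.9·0.7079 + 0.2·0.2921) ≈ 0.9160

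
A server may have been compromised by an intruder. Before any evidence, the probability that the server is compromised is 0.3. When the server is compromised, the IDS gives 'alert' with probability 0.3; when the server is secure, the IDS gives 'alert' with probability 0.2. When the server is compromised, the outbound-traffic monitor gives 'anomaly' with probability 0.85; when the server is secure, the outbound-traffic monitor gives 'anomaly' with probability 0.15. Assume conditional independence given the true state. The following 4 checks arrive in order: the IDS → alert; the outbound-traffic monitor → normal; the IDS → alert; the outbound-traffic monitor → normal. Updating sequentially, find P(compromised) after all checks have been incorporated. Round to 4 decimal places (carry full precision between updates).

0.0292

Each posterior becomes the prior for the next update.
After the IDS='alert': P(compromised) = 0.3·0.3000 / (0.3·0.3000 + 0.2·0.7000) ≈ 0.3913
After the outbound-traffic monitor='normal': P(compromised) = 0.15·0.3913 / (0.15·0.3913 + 0.85·0.6087) ≈ 0.1019
After the IDS='alert': P(compromised) = 0.3·0.1019 / (0.3·0.1019 + 0.2·0.8981) ≈ 0.1454
After the outbound-traffic monitor='normal': P(compromised) = 0.15·0.1454 / (0.15·0.1454 + 0.85·0.8546) ≈ 0.0292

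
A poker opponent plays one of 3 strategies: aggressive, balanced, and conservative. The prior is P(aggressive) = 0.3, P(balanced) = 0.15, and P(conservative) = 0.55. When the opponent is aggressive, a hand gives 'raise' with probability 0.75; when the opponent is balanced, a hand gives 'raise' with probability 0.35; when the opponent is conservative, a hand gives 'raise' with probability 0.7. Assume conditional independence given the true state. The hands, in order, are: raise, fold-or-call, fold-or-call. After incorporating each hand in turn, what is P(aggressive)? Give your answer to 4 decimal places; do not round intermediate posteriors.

0.1984

Each posterior becomes the prior for the next update.
After 'raise': normaliser = 0.75·0.3000 + 0.35·0.1500 + 0.7·0.5500; P(aggressive) ≈ 0.3396, P(balanced) ≈ 0.0792, P(conservative) ≈ 0.5811
After 'fold-or-call': normaliser = 0.25·0.3396 + 0.65·0.0792 + 0.3·0.5811; P(aggressive) ≈ 0.2732, P(balanced) ≈ 0.1658, P(conservative) ≈ 0.5610
After 'fold-or-call': normaliser = 0.25·0.2732 + 0.65·0.1658 + 0.3·0.5610; P(aggressive) ≈ 0.1984, P(balanced) ≈ 0.3129, P(conservative) ≈ 0.4888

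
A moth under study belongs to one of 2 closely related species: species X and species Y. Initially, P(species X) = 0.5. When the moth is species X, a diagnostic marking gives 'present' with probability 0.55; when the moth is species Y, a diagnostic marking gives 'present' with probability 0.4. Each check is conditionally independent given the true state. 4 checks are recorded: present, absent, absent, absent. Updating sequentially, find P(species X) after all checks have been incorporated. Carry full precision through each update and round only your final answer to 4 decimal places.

Each posterior becomes the prior for the next update.
After 'present': P(species X) = 0.55·0.5000 / (0.55·0.5000 + 0.4·0.5000) ≈ 0.5789
After 'absent': P(species X) = 0.45·0.5789 / (0.45·0.5789 + 0.6·0.4211) ≈ 0.5077
After 'absent': P(species X) = 0.45·0.5077 / (0.45·0.5077 + 0.6·0.4923) ≈ 0.4361
After 'absent': P(species X) = 0.45·0.4361 / (0.45·0.4361 + 0.6·0.5639) ≈ 0.3671

0.3671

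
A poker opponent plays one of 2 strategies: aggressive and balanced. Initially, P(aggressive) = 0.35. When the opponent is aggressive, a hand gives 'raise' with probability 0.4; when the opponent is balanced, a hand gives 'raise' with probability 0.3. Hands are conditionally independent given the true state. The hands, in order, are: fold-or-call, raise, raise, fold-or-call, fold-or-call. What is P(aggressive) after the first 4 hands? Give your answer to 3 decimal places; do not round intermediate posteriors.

Each posterior becomes the prior for the next update.
After 'fold-or-call': P(aggressive) = 0.6·0.3500 / (0.6·0.3500 + 0.7·0.6500) ≈ 0.3158
After 'raise': P(aggressive) = 0.4·0.3158 / (0.4·0.3158 + 0.3·0.6842) ≈ 0.3810
After 'raise': P(aggressive) = 0.4·0.3810 / (0.4·0.3810 + 0.3·0.6190) ≈ 0.4507
After 'fold-or-call': P(aggressive) = 0.6·0.4507 / (0.6·0.4507 + 0.7·0.5493) ≈ 0.4129

0.413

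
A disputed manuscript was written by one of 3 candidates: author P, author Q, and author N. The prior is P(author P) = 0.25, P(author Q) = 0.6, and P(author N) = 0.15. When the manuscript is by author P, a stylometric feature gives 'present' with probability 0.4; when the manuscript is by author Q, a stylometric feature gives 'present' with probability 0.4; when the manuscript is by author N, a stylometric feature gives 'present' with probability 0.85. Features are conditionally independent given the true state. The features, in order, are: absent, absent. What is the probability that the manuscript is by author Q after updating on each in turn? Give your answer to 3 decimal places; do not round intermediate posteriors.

After 'absent': normaliser = 0.6·0.2500 + 0.6·0.6000 + 0.15·0.1500; P(author P) ≈ 0.2817, P(author Q) ≈ 0.6761, P(author N) ≈ 0.0423
After 'absent': normaliser = 0.6·0.2817 + 0.6·0.6761 + 0.15·0.0423; P(author P) ≈ 0.2909, P(author Q) ≈ 0.6982, P(author N) ≈ 0.0109

0.698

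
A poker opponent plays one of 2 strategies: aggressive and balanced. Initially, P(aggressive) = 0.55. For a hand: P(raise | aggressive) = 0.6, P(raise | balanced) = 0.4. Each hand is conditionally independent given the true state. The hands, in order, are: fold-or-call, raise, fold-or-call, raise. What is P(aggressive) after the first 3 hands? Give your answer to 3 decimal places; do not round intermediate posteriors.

After 'fold-or-call': P(aggressive) = 0.4·0.5500 / (0.4·0.5500 + 0.6·0.4500) ≈ 0.4490
After 'raise': P(aggressive) = 0.6·0.4490 / (0.6·0.4490 + 0.4·0.5510) ≈ 0.5500
After 'fold-or-call': P(aggressive) = 0.4·0.5500 / (0.4·0.5500 + 0.6·0.4500) ≈ 0.4490

0.449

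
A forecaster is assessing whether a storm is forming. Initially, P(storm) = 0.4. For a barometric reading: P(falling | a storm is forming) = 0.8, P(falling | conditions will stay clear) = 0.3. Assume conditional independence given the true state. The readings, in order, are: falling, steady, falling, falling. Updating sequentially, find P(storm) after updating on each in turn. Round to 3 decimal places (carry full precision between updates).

Apply Bayes' rule sequentially, carrying P(storm) forward.
After 'falling': P(storm) = 0.8·0.4000 / (0.8·0.4000 + 0.3·0.6000) ≈ 0.6400
After 'steady': P(storm) = 0.2·0.6400 / (0.2·0.6400 + 0.7·0.3600) ≈ 0.3368
After 'falling': P(storm) = 0.8·0.3368 / (0.8·0.3368 + 0.3·0.6632) ≈ 0.5753
After 'falling': P(storm) = 0.8·0.5753 / (0.8·0.5753 + 0.3·0.4247) ≈ 0.7832

0.783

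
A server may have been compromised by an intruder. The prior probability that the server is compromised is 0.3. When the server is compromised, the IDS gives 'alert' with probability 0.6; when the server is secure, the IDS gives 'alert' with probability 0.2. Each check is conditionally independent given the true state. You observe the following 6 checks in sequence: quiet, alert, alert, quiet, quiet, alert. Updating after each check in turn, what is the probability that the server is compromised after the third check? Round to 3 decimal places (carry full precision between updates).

0.659

After 'quiet': P(compromised) = 0.4·0.3000 / (0.4·0.3000 + 0.8·0.7000) ≈ 0.1765
After 'alert': P(compromised) = 0.6·0.1765 / (0.6·0.1765 + 0.2·0.8235) ≈ 0.3913
After 'alert': P(compromised) = 0.6·0.3913 / (0.6·0.3913 + 0.2·0.6087) ≈ 0.6585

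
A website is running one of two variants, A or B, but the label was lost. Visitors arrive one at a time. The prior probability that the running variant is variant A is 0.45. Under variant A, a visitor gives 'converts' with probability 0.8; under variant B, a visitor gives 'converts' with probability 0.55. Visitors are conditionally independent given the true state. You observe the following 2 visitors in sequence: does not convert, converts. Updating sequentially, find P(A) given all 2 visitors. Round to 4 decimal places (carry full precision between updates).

Apply Bayes' rule sequentially, carrying P(A) forward.
After 'does not convert': P(A) = 0.2·0.4500 / (0.2·0.4500 + 0.45·0.5500) ≈ 0.2667
After 'converts': P(A) = 0.8·0.2667 / (0.8·0.2667 + 0.55·0.7333) ≈ 0.3459

0.3459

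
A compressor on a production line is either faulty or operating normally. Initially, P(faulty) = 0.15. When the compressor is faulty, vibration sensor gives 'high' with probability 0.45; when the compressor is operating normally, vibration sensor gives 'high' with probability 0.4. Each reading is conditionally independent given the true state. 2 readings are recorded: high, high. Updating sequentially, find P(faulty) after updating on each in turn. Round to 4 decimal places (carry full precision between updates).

0.1826

After 'high': P(faulty) = 0.45·0.1500 / (0.45·0.1500 + 0.4·0.8500) ≈ 0.1656
After 'high': P(faulty) = 0.45·0.1656 / (0.45·0.1656 + 0.4·0.8344) ≈ 0.1826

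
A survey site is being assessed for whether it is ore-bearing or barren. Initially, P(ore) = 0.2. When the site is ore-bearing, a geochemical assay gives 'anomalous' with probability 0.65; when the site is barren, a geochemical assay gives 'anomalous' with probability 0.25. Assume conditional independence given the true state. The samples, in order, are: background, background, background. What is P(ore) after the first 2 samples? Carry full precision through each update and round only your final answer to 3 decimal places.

After 'background': P(ore) = 0.35·0.2000 / (0.35·0.2000 + 0.75·0.8000) ≈ 0.1045
After 'background': P(ore) = 0.35·0.1045 / (0.35·0.1045 + 0.75·0.8955) ≈ 0.0516

0.052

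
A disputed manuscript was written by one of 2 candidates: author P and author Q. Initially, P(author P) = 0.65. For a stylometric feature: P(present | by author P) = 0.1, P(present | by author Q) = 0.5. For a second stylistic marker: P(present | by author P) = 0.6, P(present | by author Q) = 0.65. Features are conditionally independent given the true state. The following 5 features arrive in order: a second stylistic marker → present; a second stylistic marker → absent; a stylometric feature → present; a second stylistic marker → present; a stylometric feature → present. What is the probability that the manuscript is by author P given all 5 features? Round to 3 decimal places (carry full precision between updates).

0.067

After a second stylistic marker='present': P(author P) = 0.6·0.6500 / (0.6·0.6500 + 0.65·0.3500) ≈ 0.6316
After a second stylistic marker='absent': P(author P) = 0.4·0.6316 / (0.4·0.6316 + 0.35·0.3684) ≈ 0.6621
After a stylometric feature='present': P(author P) = 0.1·0.6621 / (0.1·0.6621 + 0.5·0.3379) ≈ 0.2815
After a second stylistic marker='present': P(author P) = 0.6·0.2815 / (0.6·0.2815 + 0.65·0.7185) ≈ 0.2656
After a stylometric feature='present': P(author P) = 0.1·0.2656 / (0.1·0.2656 + 0.5·0.7344) ≈ 0.0675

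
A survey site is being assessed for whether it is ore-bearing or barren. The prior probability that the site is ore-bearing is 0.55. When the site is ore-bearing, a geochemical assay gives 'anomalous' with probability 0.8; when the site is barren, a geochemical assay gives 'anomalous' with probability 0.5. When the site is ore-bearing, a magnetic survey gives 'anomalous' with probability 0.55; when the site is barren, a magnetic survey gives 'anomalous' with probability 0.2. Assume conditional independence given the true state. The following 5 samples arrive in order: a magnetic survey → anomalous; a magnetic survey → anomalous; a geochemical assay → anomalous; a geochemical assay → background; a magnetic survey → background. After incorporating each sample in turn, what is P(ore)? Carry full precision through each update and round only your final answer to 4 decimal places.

0.7689

After a magnetic survey='anomalous': P(ore) = 0.55·0.5500 / (0.55·0.5500 + 0.2·0.4500) ≈ 0.7707
After a magnetic survey='anomalous': P(ore) = 0.55·0.7707 / (0.55·0.7707 + 0.2·0.2293) ≈ 0.9024
After a geochemical assay='anomalous': P(ore) = 0.8·0.9024 / (0.8·0.9024 + 0.5·0.0976) ≈ 0.9367
After a geochemical assay='background': P(ore) = 0.2·0.9367 / (0.2·0.9367 + 0.5·0.0633) ≈ 0.8554
After a magnetic survey='background': P(ore) = 0.45·0.8554 / (0.45·0.8554 + 0.8·0.1446) ≈ 0.7689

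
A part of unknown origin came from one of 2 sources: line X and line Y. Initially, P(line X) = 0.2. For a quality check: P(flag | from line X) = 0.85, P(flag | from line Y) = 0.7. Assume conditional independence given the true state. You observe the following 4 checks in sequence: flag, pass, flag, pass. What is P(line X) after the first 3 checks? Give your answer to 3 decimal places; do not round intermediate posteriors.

After 'flag': P(line X) = 0.85·0.2000 / (0.85·0.2000 + 0.7·0.8000) ≈ 0.2329
After 'pass': P(line X) = 0.15·0.2329 / (0.15·0.2329 + 0.3·0.7671) ≈ 0.1318
After 'flag': P(line X) = 0.85·0.1318 / (0.85·0.1318 + 0.7·0.8682) ≈ 0.1556

0.156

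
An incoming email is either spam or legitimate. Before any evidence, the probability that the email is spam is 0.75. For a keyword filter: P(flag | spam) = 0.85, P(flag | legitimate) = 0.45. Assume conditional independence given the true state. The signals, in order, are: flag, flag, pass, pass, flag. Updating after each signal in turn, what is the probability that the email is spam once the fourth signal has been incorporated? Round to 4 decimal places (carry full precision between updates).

After 'flag': P(spam) = 0.85·0.7500 / (0.85·0.7500 + 0.45·0.2500) ≈ 0.8500
After 'flag': P(spam) = 0.85·0.8500 / (0.85·0.8500 + 0.45·0.1500) ≈ 0.9146
After 'pass': P(spam) = 0.15·0.9146 / (0.15·0.9146 + 0.55·0.0854) ≈ 0.7448
After 'pass': P(spam) = 0.15·0.7448 / (0.15·0.7448 + 0.55·0.2552) ≈ 0.4433

0.4433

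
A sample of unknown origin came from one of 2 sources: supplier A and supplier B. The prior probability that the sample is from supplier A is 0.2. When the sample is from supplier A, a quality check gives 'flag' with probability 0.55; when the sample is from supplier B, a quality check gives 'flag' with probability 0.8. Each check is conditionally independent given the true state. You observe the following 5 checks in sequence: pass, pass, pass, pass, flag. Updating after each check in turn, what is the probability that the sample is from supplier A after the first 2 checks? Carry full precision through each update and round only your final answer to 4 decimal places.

0.5586

After 'pass': P(supplier A) = 0.45·0.2000 / (0.45·0.2000 + 0.2·0.8000) ≈ 0.3600
After 'pass': P(supplier A) = 0.45·0.3600 / (0.45·0.3600 + 0.2·0.6400) ≈ 0.5586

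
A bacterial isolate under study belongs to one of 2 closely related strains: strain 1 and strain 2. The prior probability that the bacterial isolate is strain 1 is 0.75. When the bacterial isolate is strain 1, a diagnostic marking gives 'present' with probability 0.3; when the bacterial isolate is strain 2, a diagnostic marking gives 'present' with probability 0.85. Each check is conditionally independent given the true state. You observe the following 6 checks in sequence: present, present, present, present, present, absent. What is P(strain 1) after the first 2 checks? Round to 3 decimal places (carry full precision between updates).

After 'present': P(strain 1) = 0.3·0.7500 / (0.3·0.7500 + 0.85·0.2500) ≈ 0.5143
After 'present': P(strain 1) = 0.3·0.5143 / (0.3·0.5143 + 0.85·0.4857) ≈ 0.2720

0.272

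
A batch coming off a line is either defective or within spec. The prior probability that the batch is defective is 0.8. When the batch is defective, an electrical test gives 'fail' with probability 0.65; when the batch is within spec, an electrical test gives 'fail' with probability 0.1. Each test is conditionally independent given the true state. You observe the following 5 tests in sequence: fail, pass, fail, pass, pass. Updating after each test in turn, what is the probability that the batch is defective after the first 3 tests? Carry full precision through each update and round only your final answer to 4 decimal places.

After 'fail': P(defective) = 0.65·0.8000 / (0.65·0.8000 + 0.1·0.2000) ≈ 0.9630
After 'pass': P(defective) = 0.35·0.9630 / (0.35·0.9630 + 0.9·0.0370) ≈ 0.9100
After 'fail': P(defective) = 0.65·0.9100 / (0.65·0.9100 + 0.1·0.0900) ≈ 0.9850

0.9850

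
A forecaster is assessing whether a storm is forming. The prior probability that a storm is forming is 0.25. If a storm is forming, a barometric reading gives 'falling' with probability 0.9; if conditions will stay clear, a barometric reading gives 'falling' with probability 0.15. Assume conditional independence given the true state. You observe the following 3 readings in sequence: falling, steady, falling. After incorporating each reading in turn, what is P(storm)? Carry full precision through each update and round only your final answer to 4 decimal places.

0.5854

After 'falling': P(storm) = 0.9·0.2500 / (0.9·0.2500 + 0.15·0.7500) ≈ 0.6667
After 'steady': P(storm) = 0.1·0.6667 / (0.1·0.6667 + 0.85·0.3333) ≈ 0.1905
After 'falling': P(storm) = 0.9·0.1905 / (0.9·0.1905 + 0.15·0.8095) ≈ 0.5854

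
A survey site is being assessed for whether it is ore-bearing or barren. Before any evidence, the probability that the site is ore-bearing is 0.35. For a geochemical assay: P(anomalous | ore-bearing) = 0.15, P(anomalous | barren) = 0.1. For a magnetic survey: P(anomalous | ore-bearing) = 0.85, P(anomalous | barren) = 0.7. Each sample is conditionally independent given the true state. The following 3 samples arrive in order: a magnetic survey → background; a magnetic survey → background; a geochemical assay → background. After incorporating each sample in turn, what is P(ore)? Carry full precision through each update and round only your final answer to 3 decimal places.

0.113

After a magnetic survey='background': P(ore) = 0.15·0.3500 / (0.15·0.3500 + 0.3·0.6500) ≈ 0.2121
After a magnetic survey='background': P(ore) = 0.15·0.2121 / (0.15·0.2121 + 0.3·0.7879) ≈ 0.1186
After a geochemical assay='background': P(ore) = 0.85·0.1186 / (0.85·0.1186 + 0.9·0.8814) ≈ 0.1128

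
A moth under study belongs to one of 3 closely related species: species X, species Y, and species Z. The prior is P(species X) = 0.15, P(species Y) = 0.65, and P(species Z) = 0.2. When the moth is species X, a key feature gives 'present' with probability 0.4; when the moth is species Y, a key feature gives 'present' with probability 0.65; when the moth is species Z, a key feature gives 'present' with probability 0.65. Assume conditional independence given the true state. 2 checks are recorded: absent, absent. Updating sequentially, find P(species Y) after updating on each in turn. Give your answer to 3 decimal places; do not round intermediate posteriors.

Each posterior becomes the prior for the next update.
After 'absent': normaliser = 0.6·0.1500 + 0.35·0.6500 + 0.35·0.2000; P(species X) ≈ 0.2323, P(species Y) ≈ 0.5871, P(species Z) ≈ 0.1806
After 'absent': normaliser = 0.6·0.2323 + 0.35·0.5871 + 0.35·0.1806; P(species X) ≈ 0.3415, P(species Y) ≈ 0.5036, P(species Z) ≈ 0.1549

0.504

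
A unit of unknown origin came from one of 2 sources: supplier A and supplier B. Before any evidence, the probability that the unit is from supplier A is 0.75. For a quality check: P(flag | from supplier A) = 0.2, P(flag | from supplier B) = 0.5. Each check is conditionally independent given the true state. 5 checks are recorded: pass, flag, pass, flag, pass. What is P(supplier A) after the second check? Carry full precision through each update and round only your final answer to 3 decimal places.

0.658

Each posterior becomes the prior for the next update.
After 'pass': P(supplier A) = 0.8·0.7500 / (0.8·0.7500 + 0.5·0.2500) ≈ 0.8276
After 'flag': P(supplier A) = 0.2·0.8276 / (0.2·0.8276 + 0.5·0.1724) ≈ 0.6575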